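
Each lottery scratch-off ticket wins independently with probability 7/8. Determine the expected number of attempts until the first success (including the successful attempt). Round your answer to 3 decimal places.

For a geometric distribution, E[trials] = 1/p = 1/(7/8) = 8/7.
≈ 1.143

1.143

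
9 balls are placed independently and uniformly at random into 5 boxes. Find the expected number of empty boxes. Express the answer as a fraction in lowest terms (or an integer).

262144/390625

Let Xⱼ=1 if box j is empty. P(Xⱼ=1) = ((5-1)/5)^9 = 262144/1953125.
By linearity, E[#empty] = 5·262144/1953125 = 262144/390625.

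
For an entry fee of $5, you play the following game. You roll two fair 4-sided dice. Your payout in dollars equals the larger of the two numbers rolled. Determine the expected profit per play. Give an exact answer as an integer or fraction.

Distribution of the larger of the two numbers rolled: 1 w.p. 1/16, 2 w.p. 3/16, 3 w.p. 5/16, 4 w.p. 7/16
E[payout] = (1/16)·1 + (3/16)·2 + (5/16)·3 + (7/16)·4 = 25/8
Expected profit = 25/8 − 5 = -15/8

-15/8 dollars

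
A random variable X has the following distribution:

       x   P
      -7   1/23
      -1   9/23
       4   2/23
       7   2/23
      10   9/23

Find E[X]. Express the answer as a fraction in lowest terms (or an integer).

96/23

E[X] = (1/23)·(-7) + (9/23)·(-1) + (2/23)·4 + (2/23)·7 + (9/23)·10
     = 96/23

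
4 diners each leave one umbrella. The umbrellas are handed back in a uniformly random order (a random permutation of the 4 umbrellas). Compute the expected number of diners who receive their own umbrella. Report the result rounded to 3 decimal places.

Let Xᵢ = 1 if person i gets their own umbrella. For each i, P(Xᵢ=1) = 1/4.
By linearity of expectation, E[X₁+…+X_4] = 4·(1/4) = 1.
≈ 1.000

1.000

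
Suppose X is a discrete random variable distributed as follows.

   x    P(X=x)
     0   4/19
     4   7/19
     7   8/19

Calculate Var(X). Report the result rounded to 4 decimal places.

6.9806

E[X] = (4/19)·0 + (7/19)·4 + (8/19)·7 = 84/19
E[X²] = (4/19)·0 + (7/19)·16 + (8/19)·49 = 504/19
Var(X) = 504/19 − (84/19)² = 2520/361 ≈ 6.9806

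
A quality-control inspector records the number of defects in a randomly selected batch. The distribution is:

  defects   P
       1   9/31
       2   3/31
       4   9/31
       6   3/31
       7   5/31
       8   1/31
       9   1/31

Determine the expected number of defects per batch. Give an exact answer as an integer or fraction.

E[X] = (9/31)·1 + (3/31)·2 + (9/31)·4 + (3/31)·6 + (5/31)·7 + (1/31)·8 + (1/31)·9
     = 121/31

121/31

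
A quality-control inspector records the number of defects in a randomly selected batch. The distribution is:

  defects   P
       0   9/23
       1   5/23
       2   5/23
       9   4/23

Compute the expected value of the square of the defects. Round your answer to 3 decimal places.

15.174

E[X²] = (9/23)·0 + (5/23)·1 + (5/23)·4 + (4/23)·81
     = 349/23 ≈ 15.174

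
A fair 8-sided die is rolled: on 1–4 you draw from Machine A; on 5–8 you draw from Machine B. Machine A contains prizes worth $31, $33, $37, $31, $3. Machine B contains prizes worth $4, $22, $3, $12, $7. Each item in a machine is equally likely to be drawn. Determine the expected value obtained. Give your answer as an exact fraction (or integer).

E[X | Machine A] = (31 + 33 + 37 + 31 + 3)/5 = 27
E[X | Machine B] = (4 + 22 + 3 + 12 + 7)/5 = 48/5
E[X] = (1/2)·27 + (1/2)·48/5 = 183/10

183/10 dollars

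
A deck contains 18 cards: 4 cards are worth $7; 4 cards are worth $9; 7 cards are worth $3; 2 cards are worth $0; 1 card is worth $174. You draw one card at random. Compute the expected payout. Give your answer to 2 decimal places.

E[payout] = (4/18)·7 + (4/18)·9 + (7/18)·3 + (2/18)·0 + (1/18)·174 = 259/18
≈ $14.39

$14.39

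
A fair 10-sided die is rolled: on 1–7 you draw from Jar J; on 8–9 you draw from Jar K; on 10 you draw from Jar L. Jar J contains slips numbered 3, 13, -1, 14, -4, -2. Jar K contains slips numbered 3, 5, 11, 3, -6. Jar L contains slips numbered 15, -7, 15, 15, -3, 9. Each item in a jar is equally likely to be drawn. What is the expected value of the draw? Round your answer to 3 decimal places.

4.057

E[X | Jar J] = (3 + 13 − 1 + 14 − 4 − 2)/6 = 23/6
E[X | Jar K] = (3 + 5 + 11 + 3 − 6)/5 = 16/5
E[X | Jar L] = (15 − 7 + 15 + 15 − 3 + 9)/6 = 22/3
E[X] = (7/10)·23/6 + (1/5)·16/5 + (1/10)·22/3 = 1217/300 ≈ 4.057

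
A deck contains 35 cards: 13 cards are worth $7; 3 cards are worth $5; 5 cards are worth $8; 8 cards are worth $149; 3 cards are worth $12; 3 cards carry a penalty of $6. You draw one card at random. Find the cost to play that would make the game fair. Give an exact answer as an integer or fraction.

E[payout] = (13/35)·7 + (3/35)·5 + (5/35)·8 + (8/35)·149 + (3/35)·12 + (3/35)·(-6) = 1356/35
Fair fee = E[payout] = 1356/35

1356/35 dollars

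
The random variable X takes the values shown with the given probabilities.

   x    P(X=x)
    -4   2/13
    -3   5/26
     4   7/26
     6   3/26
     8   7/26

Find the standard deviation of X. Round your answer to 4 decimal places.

4.7358

E[X] = 71/26, E[X²] = 777/26
Var(X) = E[X²] − (E[X])² = 777/26 − 5041/676 = 15161/676
SD(X) = √(15161/676) ≈ 4.7358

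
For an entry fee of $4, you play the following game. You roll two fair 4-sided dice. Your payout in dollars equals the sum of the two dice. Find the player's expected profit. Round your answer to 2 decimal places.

Distribution of the sum of the two dice: 2 w.p. 1/16, 3 w.p. 1/8, 4 w.p. 3/16, 5 w.p. 1/4, 6 w.p. 3/16, 7 w.p. 1/8, …
E[payout] = (1/16)·2 + (1/8)·3 + (3/16)·4 + (1/4)·5 + (3/16)·6 + (1/8)·7 + (1/16)·8 = 5
Expected profit = 5 − 4 = 1 ≈ $1.00

$1.00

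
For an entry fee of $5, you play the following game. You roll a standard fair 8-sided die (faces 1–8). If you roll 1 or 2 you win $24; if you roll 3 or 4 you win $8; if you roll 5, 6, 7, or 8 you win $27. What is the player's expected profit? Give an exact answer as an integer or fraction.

33/2 dollars

E[payout] = (1/4)·8 + (1/4)·24 + (1/2)·27 = 43/2
Expected profit = 43/2 − 5 = 33/2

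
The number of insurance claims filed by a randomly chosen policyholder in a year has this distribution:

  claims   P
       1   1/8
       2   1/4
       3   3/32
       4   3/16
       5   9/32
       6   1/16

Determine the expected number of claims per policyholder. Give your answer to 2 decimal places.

3.44

E[X] = (1/8)·1 + (1/4)·2 + (3/32)·3 + (3/16)·4 + (9/32)·5 + (1/16)·6
     = 55/16 ≈ 3.44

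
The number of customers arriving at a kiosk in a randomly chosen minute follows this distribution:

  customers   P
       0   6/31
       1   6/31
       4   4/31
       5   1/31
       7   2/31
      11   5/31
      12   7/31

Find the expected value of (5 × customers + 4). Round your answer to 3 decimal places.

E[5x+4] = (6/31)·4 + (6/31)·9 + (4/31)·24 + (1/31)·29 + (2/31)·39 + (5/31)·59 + (7/31)·64
     = 1024/31 ≈ 33.032

33.032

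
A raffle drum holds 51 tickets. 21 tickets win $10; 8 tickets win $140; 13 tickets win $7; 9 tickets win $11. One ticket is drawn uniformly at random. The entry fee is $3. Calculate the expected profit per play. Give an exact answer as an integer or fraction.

1367/51 dollars

E[payout] = (21/51)·10 + (8/51)·140 + (13/51)·7 + (9/51)·11 = 1520/51
Expected profit = 1520/51 − 3 = 1367/51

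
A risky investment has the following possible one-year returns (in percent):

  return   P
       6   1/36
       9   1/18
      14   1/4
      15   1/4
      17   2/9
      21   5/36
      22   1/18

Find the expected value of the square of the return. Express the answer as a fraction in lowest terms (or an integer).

2368/9

E[X²] = (1/36)·36 + (1/18)·81 + (1/4)·196 + (1/4)·225 + (2/9)·289 + (5/36)·441 + (1/18)·484
     = 2368/9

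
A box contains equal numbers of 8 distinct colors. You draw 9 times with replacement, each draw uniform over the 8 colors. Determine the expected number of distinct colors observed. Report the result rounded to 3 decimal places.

Let Xⱼ=1 if type j appears at least once. P(Xⱼ=1) = 1 − ((8−1)/8)^9 = 93864121/134217728.
E[#distinct] = 8·93864121/134217728 = 93864121/16777216.
≈ 5.595

5.595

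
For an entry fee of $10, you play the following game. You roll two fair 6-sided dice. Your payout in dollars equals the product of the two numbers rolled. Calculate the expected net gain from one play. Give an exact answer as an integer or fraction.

Distribution of the product of the two numbers rolled: 1 w.p. 1/36, 2 w.p. 1/18, 3 w.p. 1/18, 4 w.p. 1/12, 5 w.p. 1/18, 6 w.p. 1/9, …
E[payout] = (1/36)·1 + (1/18)·2 + (1/18)·3 + (1/12)·4 + (1/18)·5 + (1/9)·6 + (1/18)·8 + (1/36)·9 + (1/18)·10 + (1/9)·12 + (1/18)·15 + (1/36)·16 + (1/18)·18 + (1/18)·20 + (1/18)·24 + (1/36)·25 + (1/18)·30 + (1/36)·36 = 49/4
Expected profit = 49/4 − 10 = 9/4

9/4 dollars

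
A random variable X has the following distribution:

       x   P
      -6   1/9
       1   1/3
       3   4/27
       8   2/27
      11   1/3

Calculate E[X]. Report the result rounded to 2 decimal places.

E[X] = (1/9)·(-6) + (1/3)·1 + (4/27)·3 + (2/27)·8 + (1/3)·11
     = 118/27 ≈ 4.37

4.37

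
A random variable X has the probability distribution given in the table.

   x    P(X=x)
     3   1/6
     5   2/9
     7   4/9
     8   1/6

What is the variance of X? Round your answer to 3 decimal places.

2.830

E[X] = (1/6)·3 + (2/9)·5 + (4/9)·7 + (1/6)·8 = 109/18
E[X²] = (1/6)·9 + (2/9)·25 + (4/9)·49 + (1/6)·64 = 79/2
Var(X) = 79/2 − (109/18)² = 917/324 ≈ 2.830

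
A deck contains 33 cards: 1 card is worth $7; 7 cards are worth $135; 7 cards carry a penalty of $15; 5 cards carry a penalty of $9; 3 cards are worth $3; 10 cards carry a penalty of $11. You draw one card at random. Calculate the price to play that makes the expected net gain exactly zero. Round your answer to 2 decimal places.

E[payout] = (1/33)·7 + (7/33)·135 + (7/33)·(-15) + (5/33)·(-9) + (3/33)·3 + (10/33)·(-11) = 701/33
Fair fee = E[payout] = 701/33 ≈ $21.24

$21.24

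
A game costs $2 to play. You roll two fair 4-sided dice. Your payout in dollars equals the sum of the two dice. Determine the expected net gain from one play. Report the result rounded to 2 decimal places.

$3.00

Distribution of the sum of the two dice: 2 w.p. 1/16, 3 w.p. 1/8, 4 w.p. 3/16, 5 w.p. 1/4, 6 w.p. 3/16, 7 w.p. 1/8, …
E[payout] = (1/16)·2 + (1/8)·3 + (3/16)·4 + (1/4)·5 + (3/16)·6 + (1/8)·7 + (1/16)·8 = 5
Expected profit = 5 − 2 = 3 ≈ $3.00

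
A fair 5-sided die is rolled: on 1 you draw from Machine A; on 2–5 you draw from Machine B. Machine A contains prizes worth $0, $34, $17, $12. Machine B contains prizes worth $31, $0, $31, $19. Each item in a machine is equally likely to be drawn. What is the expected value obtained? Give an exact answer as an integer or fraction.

E[X | Machine A] = (0 + 34 + 17 + 12)/4 = 63/4
E[X | Machine B] = (31 + 0 + 31 + 19)/4 = 81/4
E[X] = (1/5)·63/4 + (4/5)·81/4 = 387/20

387/20 dollars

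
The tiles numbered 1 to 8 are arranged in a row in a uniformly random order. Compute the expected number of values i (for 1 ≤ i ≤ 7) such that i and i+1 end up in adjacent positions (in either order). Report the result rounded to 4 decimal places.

1.7500

For each i ∈ {1,…,7}, let Xᵢ = 1 if i and i+1 are adjacent. P(Xᵢ=1) = 2·(8−1)!/8! = 2/8.
By linearity, E[ΣXᵢ] = (7)·(2/8) = 7/4.
≈ 1.7500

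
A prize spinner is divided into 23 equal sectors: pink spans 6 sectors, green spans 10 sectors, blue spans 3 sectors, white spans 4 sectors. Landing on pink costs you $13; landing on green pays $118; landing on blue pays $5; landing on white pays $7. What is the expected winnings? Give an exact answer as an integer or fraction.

1145/23 dollars

E[payout] = (6/23)·(-13) + (10/23)·118 + (3/23)·5 + (4/23)·7 = 1145/23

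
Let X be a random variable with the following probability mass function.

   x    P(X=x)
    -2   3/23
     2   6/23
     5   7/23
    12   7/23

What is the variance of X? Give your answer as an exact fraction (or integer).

E[X] = (3/23)·(-2) + (6/23)·2 + (7/23)·5 + (7/23)·12 = 125/23
E[X²] = (3/23)·4 + (6/23)·4 + (7/23)·25 + (7/23)·144 = 53
Var(X) = 53 − (125/23)² = 12412/529

12412/529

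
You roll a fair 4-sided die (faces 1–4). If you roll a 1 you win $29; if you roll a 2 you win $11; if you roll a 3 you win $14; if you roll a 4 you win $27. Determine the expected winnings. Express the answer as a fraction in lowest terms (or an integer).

81/4 dollars

E[payout] = (1/4)·11 + (1/4)·14 + (1/4)·27 + (1/4)·29 = 81/4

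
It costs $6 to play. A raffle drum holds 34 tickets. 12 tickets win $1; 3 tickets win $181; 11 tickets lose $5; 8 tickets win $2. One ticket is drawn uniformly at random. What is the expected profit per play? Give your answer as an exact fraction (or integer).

156/17 dollars

E[payout] = (12/34)·1 + (3/34)·181 + (11/34)·(-5) + (8/34)·2 = 258/17
Expected profit = 258/17 − 6 = 156/17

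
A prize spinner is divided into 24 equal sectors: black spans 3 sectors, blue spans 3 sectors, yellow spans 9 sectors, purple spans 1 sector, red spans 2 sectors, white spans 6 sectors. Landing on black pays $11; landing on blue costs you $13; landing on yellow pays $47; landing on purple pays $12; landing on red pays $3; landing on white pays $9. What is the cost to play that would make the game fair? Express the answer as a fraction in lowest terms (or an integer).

E[payout] = (3/24)·11 + (3/24)·(-13) + (9/24)·47 + (1/24)·12 + (2/24)·3 + (6/24)·9 = 163/8
Fair fee = E[payout] = 163/8

163/8 dollars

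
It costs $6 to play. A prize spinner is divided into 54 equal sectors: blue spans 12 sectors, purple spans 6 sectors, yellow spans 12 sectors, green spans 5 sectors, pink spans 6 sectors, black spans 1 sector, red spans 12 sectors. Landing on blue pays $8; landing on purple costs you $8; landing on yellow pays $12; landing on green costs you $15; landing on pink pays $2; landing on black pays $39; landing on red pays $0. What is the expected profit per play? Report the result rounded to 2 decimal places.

-$2.89

E[payout] = (12/54)·8 + (6/54)·(-8) + (12/54)·12 + (5/54)·(-15) + (6/54)·2 + (1/54)·39 + (12/54)·0 = 28/9
Expected profit = 28/9 − 6 = -26/9 ≈ -$2.89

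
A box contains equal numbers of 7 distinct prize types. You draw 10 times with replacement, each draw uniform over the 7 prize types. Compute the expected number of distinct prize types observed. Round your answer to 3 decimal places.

5.502

Let Xⱼ=1 if type j appears at least once. P(Xⱼ=1) = 1 − ((7−1)/7)^10 = 222009073/282475249.
E[#distinct] = 7·222009073/282475249 = 222009073/40353607.
≈ 5.502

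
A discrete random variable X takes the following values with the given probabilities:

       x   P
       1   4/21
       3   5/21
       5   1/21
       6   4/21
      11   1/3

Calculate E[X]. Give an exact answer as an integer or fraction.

E[X] = (4/21)·1 + (5/21)·3 + (1/21)·5 + (4/21)·6 + (1/3)·11
     = 125/21

125/21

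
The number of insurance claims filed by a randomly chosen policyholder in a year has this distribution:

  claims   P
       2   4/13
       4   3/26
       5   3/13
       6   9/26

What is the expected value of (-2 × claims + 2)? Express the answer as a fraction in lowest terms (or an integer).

E[-2x+2] = (4/13)·(-2) + (3/26)·(-6) + (3/13)·(-8) + (9/26)·(-10)
     = -86/13

-86/13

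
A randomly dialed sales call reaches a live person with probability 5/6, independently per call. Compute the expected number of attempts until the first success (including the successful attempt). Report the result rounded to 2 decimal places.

1.20

For a geometric distribution, E[trials] = 1/p = 1/(5/6) = 6/5.
≈ 1.20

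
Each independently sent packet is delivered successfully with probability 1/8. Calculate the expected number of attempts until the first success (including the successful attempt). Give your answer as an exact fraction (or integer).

For a geometric distribution, E[trials] = 1/p = 1/(1/8) = 8.

8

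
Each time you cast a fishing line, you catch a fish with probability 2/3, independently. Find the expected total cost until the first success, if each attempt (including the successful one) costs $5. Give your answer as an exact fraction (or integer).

15/2 dollars

E[#attempts] = 1/p = 3/2; E[cost] = 5·3/2 = 15/2.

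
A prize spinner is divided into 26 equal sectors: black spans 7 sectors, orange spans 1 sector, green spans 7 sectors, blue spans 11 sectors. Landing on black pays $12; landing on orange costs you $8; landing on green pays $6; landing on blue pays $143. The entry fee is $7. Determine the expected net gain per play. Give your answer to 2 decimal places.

E[payout] = (7/26)·12 + (1/26)·(-8) + (7/26)·6 + (11/26)·143 = 1691/26
Expected profit = 1691/26 − 7 = 1509/26 ≈ $58.04

$58.04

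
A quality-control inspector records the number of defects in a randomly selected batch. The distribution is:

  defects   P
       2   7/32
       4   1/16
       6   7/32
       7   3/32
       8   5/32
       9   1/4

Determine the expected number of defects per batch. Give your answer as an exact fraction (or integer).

E[X] = (7/32)·2 + (1/16)·4 + (7/32)·6 + (3/32)·7 + (5/32)·8 + (1/4)·9
     = 197/32

197/32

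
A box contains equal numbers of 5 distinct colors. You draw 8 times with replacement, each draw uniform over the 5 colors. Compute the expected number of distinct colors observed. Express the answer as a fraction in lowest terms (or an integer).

Let Xⱼ=1 if type j appears at least once. P(Xⱼ=1) = 1 − ((5−1)/5)^8 = 325089/390625.
E[#distinct] = 5·325089/390625 = 325089/78125.

325089/78125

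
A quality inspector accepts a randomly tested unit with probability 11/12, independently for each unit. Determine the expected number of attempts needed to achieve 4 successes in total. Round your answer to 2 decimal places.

4.36

By linearity (sum of 4 independent geometric waits), E[trials] = 4/p = 4/(11/12) = 48/11.
≈ 4.36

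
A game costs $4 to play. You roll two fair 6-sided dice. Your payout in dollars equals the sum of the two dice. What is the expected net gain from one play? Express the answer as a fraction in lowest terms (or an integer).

Distribution of the sum of the two dice: 2 w.p. 1/36, 3 w.p. 1/18, 4 w.p. 1/12, 5 w.p. 1/9, 6 w.p. 5/36, 7 w.p. 1/6, …
E[payout] = (1/36)·2 + (1/18)·3 + (1/12)·4 + (1/9)·5 + (5/36)·6 + (1/6)·7 + (5/36)·8 + (1/9)·9 + (1/12)·10 + (1/18)·11 + (1/36)·12 = 7
Expected profit = 7 − 4 = 3

$3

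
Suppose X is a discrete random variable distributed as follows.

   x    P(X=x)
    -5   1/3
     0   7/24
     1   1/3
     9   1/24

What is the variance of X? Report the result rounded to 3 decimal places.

11.123

E[X] = (1/3)·(-5) + (7/24)·0 + (1/3)·1 + (1/24)·9 = -23/24
E[X²] = (1/3)·25 + (7/24)·0 + (1/3)·1 + (1/24)·81 = 289/24
Var(X) = 289/24 − (-23/24)² = 6407/576 ≈ 11.123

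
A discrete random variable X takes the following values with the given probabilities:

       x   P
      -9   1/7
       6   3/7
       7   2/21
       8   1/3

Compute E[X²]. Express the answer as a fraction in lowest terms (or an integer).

53

E[X²] = (1/7)·81 + (3/7)·36 + (2/21)·49 + (1/3)·64
     = 53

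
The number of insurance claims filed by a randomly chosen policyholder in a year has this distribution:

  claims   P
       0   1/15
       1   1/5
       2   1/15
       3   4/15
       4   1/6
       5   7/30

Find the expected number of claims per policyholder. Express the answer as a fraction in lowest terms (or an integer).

89/30

E[X] = (1/15)·0 + (1/5)·1 + (1/15)·2 + (4/15)·3 + (1/6)·4 + (7/30)·5
     = 89/30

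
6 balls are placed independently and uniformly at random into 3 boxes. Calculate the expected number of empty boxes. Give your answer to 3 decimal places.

0.263

Let Xⱼ=1 if box j is empty. P(Xⱼ=1) = ((3-1)/3)^6 = 64/729.
By linearity, E[#empty] = 3·64/729 = 64/243.
≈ 0.263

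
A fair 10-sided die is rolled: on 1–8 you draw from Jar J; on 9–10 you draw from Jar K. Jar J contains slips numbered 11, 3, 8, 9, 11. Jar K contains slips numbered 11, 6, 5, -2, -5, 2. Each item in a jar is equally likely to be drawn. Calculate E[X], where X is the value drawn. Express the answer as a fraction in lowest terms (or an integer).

1093/150

E[X | Jar J] = (11 + 3 + 8 + 9 + 11)/5 = 42/5
E[X | Jar K] = (11 + 6 + 5 − 2 − 5 + 2)/6 = 17/6
E[X] = (4/5)·42/5 + (1/5)·17/6 = 1093/150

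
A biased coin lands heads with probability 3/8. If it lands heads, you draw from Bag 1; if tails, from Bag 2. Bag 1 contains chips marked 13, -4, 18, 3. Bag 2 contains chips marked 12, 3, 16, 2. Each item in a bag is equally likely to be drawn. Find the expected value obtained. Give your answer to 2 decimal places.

7.97

E[X | Bag 1] = (13 − 4 + 18 + 3)/4 = 15/2
E[X | Bag 2] = (12 + 3 + 16 + 2)/4 = 33/4
E[X] = (3/8)·15/2 + (5/8)·33/4 = 255/32 ≈ 7.97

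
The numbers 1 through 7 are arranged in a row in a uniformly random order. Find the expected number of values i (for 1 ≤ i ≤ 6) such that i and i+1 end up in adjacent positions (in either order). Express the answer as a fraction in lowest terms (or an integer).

For each i ∈ {1,…,6}, let Xᵢ = 1 if i and i+1 are adjacent. P(Xᵢ=1) = 2·(7−1)!/7! = 2/7.
By linearity, E[ΣXᵢ] = (6)·(2/7) = 12/7.

12/7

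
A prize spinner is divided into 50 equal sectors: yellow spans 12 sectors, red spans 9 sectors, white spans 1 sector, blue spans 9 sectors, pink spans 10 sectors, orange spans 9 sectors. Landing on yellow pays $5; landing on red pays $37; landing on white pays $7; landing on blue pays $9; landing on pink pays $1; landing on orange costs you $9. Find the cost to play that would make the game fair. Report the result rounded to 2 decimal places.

$8.20

E[payout] = (12/50)·5 + (9/50)·37 + (1/50)·7 + (9/50)·9 + (10/50)·1 + (9/50)·(-9) = 41/5
Fair fee = E[payout] = 41/5 ≈ $8.20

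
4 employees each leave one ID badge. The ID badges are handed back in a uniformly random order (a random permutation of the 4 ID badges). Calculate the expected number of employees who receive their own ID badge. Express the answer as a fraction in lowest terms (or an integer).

1

Let Xᵢ = 1 if person i gets their own ID badge. For each i, P(Xᵢ=1) = 1/4.
By linearity of expectation, E[X₁+…+X_4] = 4·(1/4) = 1.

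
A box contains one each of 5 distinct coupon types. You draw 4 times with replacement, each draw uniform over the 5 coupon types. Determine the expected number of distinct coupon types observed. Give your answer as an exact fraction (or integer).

Let Xⱼ=1 if type j appears at least once. P(Xⱼ=1) = 1 − ((5−1)/5)^4 = 369/625.
E[#distinct] = 5·369/625 = 369/125.

369/125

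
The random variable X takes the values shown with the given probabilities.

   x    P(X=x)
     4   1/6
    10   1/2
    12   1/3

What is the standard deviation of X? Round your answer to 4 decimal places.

2.6874

E[X] = 29/3, E[X²] = 302/3
Var(X) = E[X²] − (E[X])² = 302/3 − 841/9 = 65/9
SD(X) = √(65/9) ≈ 2.6874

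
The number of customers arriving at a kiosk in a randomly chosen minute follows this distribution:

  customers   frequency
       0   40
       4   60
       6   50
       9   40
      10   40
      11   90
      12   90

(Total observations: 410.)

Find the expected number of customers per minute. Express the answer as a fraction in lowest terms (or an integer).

Total = 410, so P(customers=0) = 40/410, etc.
E[X] = (4/41)·0 + (6/41)·4 + (5/41)·6 + (4/41)·9 + (4/41)·10 + (9/41)·11 + (9/41)·12
     = 337/41

337/41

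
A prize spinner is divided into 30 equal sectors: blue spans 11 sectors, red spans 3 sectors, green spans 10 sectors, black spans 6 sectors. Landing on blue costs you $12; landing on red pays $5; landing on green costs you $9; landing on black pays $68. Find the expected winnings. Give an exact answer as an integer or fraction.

E[payout] = (11/30)·(-12) + (3/30)·5 + (10/30)·(-9) + (6/30)·68 = 67/10

67/10 dollars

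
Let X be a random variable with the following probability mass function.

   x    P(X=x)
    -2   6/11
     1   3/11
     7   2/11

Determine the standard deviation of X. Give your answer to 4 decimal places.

E[X] = 5/11, E[X²] = 125/11
Var(X) = E[X²] − (E[X])² = 125/11 − 25/121 = 1350/121
SD(X) = √(1350/121) ≈ 3.3402

3.3402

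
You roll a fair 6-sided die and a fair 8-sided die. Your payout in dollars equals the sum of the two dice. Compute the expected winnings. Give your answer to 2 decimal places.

Distribution of the sum of the two dice: 2 w.p. 1/48, 3 w.p. 1/24, 4 w.p. 1/16, 5 w.p. 1/12, 6 w.p. 5/48, 7 w.p. 1/8, …
E[payout] = (1/48)·2 + (1/24)·3 + (1/16)·4 + (1/12)·5 + (5/48)·6 + (1/8)·7 + (1/8)·8 + (1/8)·9 + (5/48)·10 + (1/12)·11 + (1/16)·12 + (1/24)·13 + (1/48)·14 = 8
≈ $8.00

$8.00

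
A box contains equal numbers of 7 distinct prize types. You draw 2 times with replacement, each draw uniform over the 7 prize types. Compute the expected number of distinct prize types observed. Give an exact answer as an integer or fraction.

13/7

Let Xⱼ=1 if type j appears at least once. P(Xⱼ=1) = 1 − ((7−1)/7)^2 = 13/49.
E[#distinct] = 7·13/49 = 13/7.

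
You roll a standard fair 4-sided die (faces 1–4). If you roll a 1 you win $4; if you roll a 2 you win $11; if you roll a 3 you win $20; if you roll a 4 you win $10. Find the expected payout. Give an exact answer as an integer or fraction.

E[payout] = (1/4)·4 + (1/4)·10 + (1/4)·11 + (1/4)·20 = 45/4

45/4 dollars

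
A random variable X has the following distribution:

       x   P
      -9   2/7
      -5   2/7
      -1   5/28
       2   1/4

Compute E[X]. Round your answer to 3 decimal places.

-3.679

E[X] = (2/7)·(-9) + (2/7)·(-5) + (5/28)·(-1) + (1/4)·2
     = -103/28 ≈ -3.679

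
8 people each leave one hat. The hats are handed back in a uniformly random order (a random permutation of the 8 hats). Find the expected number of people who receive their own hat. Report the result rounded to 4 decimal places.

Let Xᵢ = 1 if person i gets their own hat. For each i, P(Xᵢ=1) = 1/8.
By linearity of expectation, E[X₁+…+X_8] = 8·(1/8) = 1.
≈ 1.0000

1.0000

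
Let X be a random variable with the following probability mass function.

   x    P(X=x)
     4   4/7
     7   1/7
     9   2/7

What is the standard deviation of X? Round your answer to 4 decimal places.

E[X] = 41/7, E[X²] = 275/7
Var(X) = E[X²] − (E[X])² = 275/7 − 1681/49 = 244/49
SD(X) = √(244/49) ≈ 2.2315

2.2315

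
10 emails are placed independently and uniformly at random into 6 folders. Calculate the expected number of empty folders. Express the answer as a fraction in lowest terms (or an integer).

Let Xⱼ=1 if folder j is empty. P(Xⱼ=1) = ((6-1)/6)^10 = 9765625/60466176.
By linearity, E[#empty] = 6·9765625/60466176 = 9765625/10077696.

9765625/10077696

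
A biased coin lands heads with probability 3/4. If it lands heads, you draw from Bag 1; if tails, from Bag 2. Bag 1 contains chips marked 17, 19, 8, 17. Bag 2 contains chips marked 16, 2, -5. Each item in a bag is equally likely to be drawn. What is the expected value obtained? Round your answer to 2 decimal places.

12.52

E[X | Bag 1] = (17 + 19 + 8 + 17)/4 = 61/4
E[X | Bag 2] = (16 + 2 − 5)/3 = 13/3
E[X] = (3/4)·61/4 + (1/4)·13/3 = 601/48 ≈ 12.52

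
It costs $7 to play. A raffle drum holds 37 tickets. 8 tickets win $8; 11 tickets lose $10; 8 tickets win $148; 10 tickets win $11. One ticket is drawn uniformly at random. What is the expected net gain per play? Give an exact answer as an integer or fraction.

E[payout] = (8/37)·8 + (11/37)·(-10) + (8/37)·148 + (10/37)·11 = 1248/37
Expected profit = 1248/37 − 7 = 989/37

989/37 dollars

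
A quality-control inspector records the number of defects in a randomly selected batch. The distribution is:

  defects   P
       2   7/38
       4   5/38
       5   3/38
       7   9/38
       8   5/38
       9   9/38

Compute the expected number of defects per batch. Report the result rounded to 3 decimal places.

6.132

E[X] = (7/38)·2 + (5/38)·4 + (3/38)·5 + (9/38)·7 + (5/38)·8 + (9/38)·9
     = 233/38 ≈ 6.132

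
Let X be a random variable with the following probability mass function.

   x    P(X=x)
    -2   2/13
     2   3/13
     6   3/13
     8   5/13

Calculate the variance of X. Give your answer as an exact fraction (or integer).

2224/169

E[X] = (2/13)·(-2) + (3/13)·2 + (3/13)·6 + (5/13)·8 = 60/13
E[X²] = (2/13)·4 + (3/13)·4 + (3/13)·36 + (5/13)·64 = 448/13
Var(X) = 448/13 − (60/13)² = 2224/169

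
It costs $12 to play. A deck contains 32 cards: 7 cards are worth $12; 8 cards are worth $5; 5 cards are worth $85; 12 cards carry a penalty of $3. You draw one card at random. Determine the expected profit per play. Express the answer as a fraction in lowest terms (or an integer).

E[payout] = (7/32)·12 + (8/32)·5 + (5/32)·85 + (12/32)·(-3) = 513/32
Expected profit = 513/32 − 12 = 129/32

129/32 dollars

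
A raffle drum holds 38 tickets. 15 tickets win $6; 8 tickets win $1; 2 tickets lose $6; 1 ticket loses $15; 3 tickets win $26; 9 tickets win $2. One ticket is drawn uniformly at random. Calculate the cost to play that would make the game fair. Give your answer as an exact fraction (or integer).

E[payout] = (15/38)·6 + (8/38)·1 + (2/38)·(-6) + (1/38)·(-15) + (3/38)·26 + (9/38)·2 = 167/38
Fair fee = E[payout] = 167/38

167/38 dollars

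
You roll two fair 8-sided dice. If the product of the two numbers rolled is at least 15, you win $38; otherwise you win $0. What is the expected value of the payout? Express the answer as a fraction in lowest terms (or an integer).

E[payout] = (29/64)·0 + (35/64)·38 = 665/32

665/32 dollars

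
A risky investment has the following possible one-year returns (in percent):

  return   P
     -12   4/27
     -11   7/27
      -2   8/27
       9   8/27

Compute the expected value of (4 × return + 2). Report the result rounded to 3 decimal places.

E[4x+2] = (4/27)·(-46) + (7/27)·(-42) + (8/27)·(-6) + (8/27)·38
     = -74/9 ≈ -8.222

-8.222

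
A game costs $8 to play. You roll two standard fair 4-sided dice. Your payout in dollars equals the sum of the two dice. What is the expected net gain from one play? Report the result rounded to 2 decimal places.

-$3.00

Distribution of the sum of the two dice: 2 w.p. 1/16, 3 w.p. 1/8, 4 w.p. 3/16, 5 w.p. 1/4, 6 w.p. 3/16, 7 w.p. 1/8, …
E[payout] = (1/16)·2 + (1/8)·3 + (3/16)·4 + (1/4)·5 + (3/16)·6 + (1/8)·7 + (1/16)·8 = 5
Expected profit = 5 − 8 = -3 ≈ -$3.00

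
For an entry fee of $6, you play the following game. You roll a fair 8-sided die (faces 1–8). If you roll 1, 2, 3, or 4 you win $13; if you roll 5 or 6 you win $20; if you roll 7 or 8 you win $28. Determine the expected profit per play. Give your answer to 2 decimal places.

$12.50

E[payout] = (1/2)·13 + (1/4)·20 + (1/4)·28 = 37/2
Expected profit = 37/2 − 6 = 25/2 ≈ $12.50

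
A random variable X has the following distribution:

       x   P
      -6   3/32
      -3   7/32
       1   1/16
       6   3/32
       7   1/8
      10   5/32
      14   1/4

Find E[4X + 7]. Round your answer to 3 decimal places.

28.375

E[4x+7] = (3/32)·(-17) + (7/32)·(-5) + (1/16)·11 + (3/32)·31 + (1/8)·35 + (5/32)·47 + (1/4)·63
     = 227/8 ≈ 28.375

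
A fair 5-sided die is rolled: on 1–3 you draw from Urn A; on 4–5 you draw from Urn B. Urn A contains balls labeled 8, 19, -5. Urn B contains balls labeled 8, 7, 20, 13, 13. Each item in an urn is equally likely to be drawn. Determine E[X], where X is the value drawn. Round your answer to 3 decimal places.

E[X | Urn A] = (8 + 19 − 5)/3 = 22/3
E[X | Urn B] = (8 + 7 + 20 + 13 + 13)/5 = 61/5
E[X] = (3/5)·22/3 + (2/5)·61/5 = 232/25 ≈ 9.280

9.280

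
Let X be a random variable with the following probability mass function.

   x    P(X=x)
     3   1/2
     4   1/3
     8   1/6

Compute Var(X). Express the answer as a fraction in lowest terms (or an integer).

E[X] = (1/2)·3 + (1/3)·4 + (1/6)·8 = 25/6
E[X²] = (1/2)·9 + (1/3)·16 + (1/6)·64 = 41/2
Var(X) = 41/2 − (25/6)² = 113/36

113/36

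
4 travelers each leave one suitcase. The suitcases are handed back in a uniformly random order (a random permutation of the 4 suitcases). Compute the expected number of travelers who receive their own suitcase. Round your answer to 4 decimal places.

Let Xᵢ = 1 if person i gets their own suitcase. For each i, P(Xᵢ=1) = 1/4.
By linearity of expectation, E[X₁+…+X_4] = 4·(1/4) = 1.
≈ 1.0000

1.0000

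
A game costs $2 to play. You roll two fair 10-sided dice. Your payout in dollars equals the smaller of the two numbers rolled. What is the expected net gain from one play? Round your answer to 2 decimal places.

$1.85

Distribution of the smaller of the two numbers rolled: 1 w.p. 19/100, 2 w.p. 17/100, 3 w.p. 3/20, 4 w.p. 13/100, 5 w.p. 11/100, 6 w.p. 9/100, …
E[payout] = (19/100)·1 + (17/100)·2 + (3/20)·3 + (13/100)·4 + (11/100)·5 + (9/100)·6 + (7/100)·7 + (1/20)·8 + (3/100)·9 + (1/100)·10 = 77/20
Expected profit = 77/20 − 2 = 37/20 ≈ $1.85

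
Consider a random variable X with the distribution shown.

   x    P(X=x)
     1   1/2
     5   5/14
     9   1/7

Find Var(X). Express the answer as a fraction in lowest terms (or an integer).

404/49

E[X] = (1/2)·1 + (5/14)·5 + (1/7)·9 = 25/7
E[X²] = (1/2)·1 + (5/14)·25 + (1/7)·81 = 21
Var(X) = 21 − (25/7)² = 404/49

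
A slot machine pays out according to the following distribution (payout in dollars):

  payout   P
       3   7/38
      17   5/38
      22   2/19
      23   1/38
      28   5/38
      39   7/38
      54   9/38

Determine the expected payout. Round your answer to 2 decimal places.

$29.37

E[X] = (7/38)·3 + (5/38)·17 + (2/19)·22 + (1/38)·23 + (5/38)·28 + (7/38)·39 + (9/38)·54
     = 558/19 ≈ 29.37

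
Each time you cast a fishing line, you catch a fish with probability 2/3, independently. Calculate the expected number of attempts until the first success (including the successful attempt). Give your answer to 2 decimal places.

For a geometric distribution, E[trials] = 1/p = 1/(2/3) = 3/2.
≈ 1.50

1.50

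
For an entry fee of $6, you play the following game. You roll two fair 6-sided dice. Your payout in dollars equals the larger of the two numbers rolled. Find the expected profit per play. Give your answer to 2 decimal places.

-$1.53

Distribution of the larger of the two numbers rolled: 1 w.p. 1/36, 2 w.p. 1/12, 3 w.p. 5/36, 4 w.p. 7/36, 5 w.p. 1/4, 6 w.p. 11/36
E[payout] = (1/36)·1 + (1/12)·2 + (5/36)·3 + (7/36)·4 + (1/4)·5 + (11/36)·6 = 161/36
Expected profit = 161/36 − 6 = -55/36 ≈ -$1.53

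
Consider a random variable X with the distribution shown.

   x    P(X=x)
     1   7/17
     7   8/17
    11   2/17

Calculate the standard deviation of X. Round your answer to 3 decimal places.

3.565

E[X] = 5, E[X²] = 641/17
Var(X) = E[X²] − (E[X])² = 641/17 − 25 = 216/17
SD(X) = √(216/17) ≈ 3.565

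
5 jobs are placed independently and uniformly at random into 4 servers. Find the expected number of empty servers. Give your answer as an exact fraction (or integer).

243/256

Let Xⱼ=1 if server j is empty. P(Xⱼ=1) = ((4-1)/4)^5 = 243/1024.
By linearity, E[#empty] = 4·243/1024 = 243/256.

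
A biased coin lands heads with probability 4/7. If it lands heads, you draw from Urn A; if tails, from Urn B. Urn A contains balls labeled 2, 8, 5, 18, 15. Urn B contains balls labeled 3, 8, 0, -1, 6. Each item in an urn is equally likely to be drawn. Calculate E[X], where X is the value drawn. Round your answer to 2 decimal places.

E[X | Urn A] = (2 + 8 + 5 + 18 + 15)/5 = 48/5
E[X | Urn B] = (3 + 8 + 0 − 1 + 6)/5 = 16/5
E[X] = (4/7)·48/5 + (3/7)·16/5 = 48/7 ≈ 6.86

6.86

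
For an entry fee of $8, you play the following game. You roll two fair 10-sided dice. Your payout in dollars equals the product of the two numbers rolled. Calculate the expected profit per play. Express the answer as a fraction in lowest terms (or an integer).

89/4 dollars

Distribution of the product of the two numbers rolled: 1 w.p. 1/100, 2 w.p. 1/50, 3 w.p. 1/50, 4 w.p. 3/100, 5 w.p. 1/50, 6 w.p. 1/25, …
E[payout] = (1/100)·1 + (1/50)·2 + (1/50)·3 + (3/100)·4 + (1/50)·5 + (1/25)·6 + (1/50)·7 + (1/25)·8 + (3/100)·9 + (1/25)·10 + (1/25)·12 + (1/50)·14 + (1/50)·15 + (3/100)·16 + (1/25)·18 + (1/25)·20 + (1/50)·21 + (1/25)·24 + (1/100)·25 + (1/50)·27 + (1/50)·28 + (1/25)·30 + (1/50)·32 + (1/50)·35 + (3/100)·36 + (1/25)·40 + (1/50)·42 + (1/50)·45 + (1/50)·48 + (1/100)·49 + (1/50)·50 + (1/50)·54 + (1/50)·56 + (1/50)·60 + (1/50)·63 + (1/100)·64 + (1/50)·70 + (1/50)·72 + (1/50)·80 + (1/100)·81 + (1/50)·90 + (1/100)·100 = 121/4
Expected profit = 121/4 − 8 = 89/4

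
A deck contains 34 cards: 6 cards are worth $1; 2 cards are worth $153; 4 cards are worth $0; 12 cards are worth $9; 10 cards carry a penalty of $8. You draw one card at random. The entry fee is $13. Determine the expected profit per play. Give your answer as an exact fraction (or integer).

-$3

E[payout] = (6/34)·1 + (2/34)·153 + (4/34)·0 + (12/34)·9 + (10/34)·(-8) = 10
Expected profit = 10 − 13 = -3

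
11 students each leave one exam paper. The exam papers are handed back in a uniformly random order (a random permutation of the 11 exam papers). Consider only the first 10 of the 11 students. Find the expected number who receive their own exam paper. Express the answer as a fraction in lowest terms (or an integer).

10/11

Let Xᵢ = 1 if person i gets their own exam paper. For each i, P(Xᵢ=1) = 1/11.
By linearity of expectation, E[X₁+…+X_10] = 10·(1/11) = 10/11.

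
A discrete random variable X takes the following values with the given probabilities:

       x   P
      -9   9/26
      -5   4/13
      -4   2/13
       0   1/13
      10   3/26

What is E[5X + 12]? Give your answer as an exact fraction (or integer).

E[5x+12] = (9/26)·(-33) + (4/13)·(-13) + (2/13)·(-8) + (1/13)·12 + (3/26)·62
     = -223/26

-223/26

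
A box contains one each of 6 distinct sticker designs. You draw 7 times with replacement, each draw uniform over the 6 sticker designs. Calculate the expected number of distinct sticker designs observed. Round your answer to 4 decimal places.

4.3255

Let Xⱼ=1 if type j appears at least once. P(Xⱼ=1) = 1 − ((6−1)/6)^7 = 201811/279936.
E[#distinct] = 6·201811/279936 = 201811/46656.
≈ 4.3255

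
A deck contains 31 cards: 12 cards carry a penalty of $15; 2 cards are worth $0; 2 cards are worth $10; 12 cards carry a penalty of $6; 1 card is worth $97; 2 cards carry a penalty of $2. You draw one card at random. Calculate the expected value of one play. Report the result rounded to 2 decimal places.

-$4.48

E[payout] = (12/31)·(-15) + (2/31)·0 + (2/31)·10 + (12/31)·(-6) + (1/31)·97 + (2/31)·(-2) = -139/31
≈ -$4.48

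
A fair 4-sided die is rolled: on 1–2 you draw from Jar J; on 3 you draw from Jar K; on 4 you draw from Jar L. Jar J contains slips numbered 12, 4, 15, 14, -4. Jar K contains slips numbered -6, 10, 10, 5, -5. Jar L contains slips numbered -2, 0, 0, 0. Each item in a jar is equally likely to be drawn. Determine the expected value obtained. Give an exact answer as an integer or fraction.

E[X | Jar J] = (12 + 4 + 15 + 14 − 4)/5 = 41/5
E[X | Jar K] = (-6 + 10 + 10 + 5 − 5)/5 = 14/5
E[X | Jar L] = (-2 + 0 + 0 + 0)/4 = -1/2
E[X] = (1/2)·41/5 + (1/4)·14/5 + (1/4)·(-1/2) = 187/40

187/40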